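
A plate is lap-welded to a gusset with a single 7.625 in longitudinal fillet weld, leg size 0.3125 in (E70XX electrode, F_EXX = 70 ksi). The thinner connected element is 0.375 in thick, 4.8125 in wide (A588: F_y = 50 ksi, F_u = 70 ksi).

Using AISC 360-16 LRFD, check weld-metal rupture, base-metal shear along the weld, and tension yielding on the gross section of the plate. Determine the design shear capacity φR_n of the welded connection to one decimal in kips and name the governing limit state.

53.1 kips (weld metal governs)

Weld metal: throat = 0.707×0.3125 = 0.22094 in, L = 7.625 in. φR_n = 0.75 × 0.6 × 70 × 0.22094 × 7.625 = 53.1 kips.
Base metal shear (0.375 in plate): yield φR_n = 1.0×0.6×50×0.375×7.625 = 85.8 kips; rupture φR_n = 0.75×0.6×70×0.375×7.625 = 90.1 kips; take 85.8 kips (yield).
Tension yield (gross): A_g = 4.8125×0.375 = 1.8047 in². φR_n = 0.90 × 50 × 1.8047 = 81.2 kips.
Governing: min(53.1, 85.8, 81.2) = 53.1 kips → weld metal.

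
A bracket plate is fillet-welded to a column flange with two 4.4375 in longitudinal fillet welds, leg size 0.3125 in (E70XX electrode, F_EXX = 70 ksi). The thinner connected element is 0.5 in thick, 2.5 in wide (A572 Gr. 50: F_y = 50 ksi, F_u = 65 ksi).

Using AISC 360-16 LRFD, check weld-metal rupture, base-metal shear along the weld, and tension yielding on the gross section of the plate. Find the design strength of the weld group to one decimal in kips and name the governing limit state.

Weld metal: throat = 0.707×0.3125 = 0.22094 in, L = 2×4.4375 = 8.875 in. φR_n = 0.75 × 0.6 × 70 × 0.22094 × 8.875 = 61.8 kips.
Base metal shear (0.5 in plate): yield φR_n = 1.0×0.6×50×0.5×8.875 = 133.1 kips; rupture φR_n = 0.75×0.6×65×0.5×8.875 = 129.8 kips; take 129.8 kips (rupture).
Tension yield (gross): A_g = 2.5×0.5 = 1.25 in². φR_n = 0.90 × 50 × 1.25 = 56.3 kips.
Governing: min(61.8, 129.8, 56.3) = 56.3 kips → gross-section yield.

56.3 kips (gross-section yield governs)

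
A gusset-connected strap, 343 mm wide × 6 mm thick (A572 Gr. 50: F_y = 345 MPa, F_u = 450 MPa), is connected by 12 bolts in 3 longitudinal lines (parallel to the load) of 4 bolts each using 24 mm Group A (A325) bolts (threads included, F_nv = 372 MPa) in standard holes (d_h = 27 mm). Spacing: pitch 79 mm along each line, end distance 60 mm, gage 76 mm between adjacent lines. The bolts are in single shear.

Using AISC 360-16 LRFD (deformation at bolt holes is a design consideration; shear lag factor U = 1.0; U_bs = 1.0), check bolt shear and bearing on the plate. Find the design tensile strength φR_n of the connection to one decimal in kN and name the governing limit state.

Bolt shear: A_b = π(24)²/4 = 452.39 mm². φR_n = 0.75 × 372 × 452.39 × 12 × 1 = 1514.6 kN.
Bearing (6 mm plate, F_u = 450 MPa): end bolts L_c = 60 − 27/2 = 46.5, R_n = min(1.2×46.5×6×450, 2.4×24×6×450) = 150.66 kN/bolt; interior L_c = 79 − 27 = 52, R_n = 155.52 kN/bolt. φR_n = 0.75 × (3×150.66 + 9×155.52) = 1388.7 kN.
Governing: min(1514.6, 1388.7) = 1388.7 kN → bearing.

1388.7 kN (bearing governs)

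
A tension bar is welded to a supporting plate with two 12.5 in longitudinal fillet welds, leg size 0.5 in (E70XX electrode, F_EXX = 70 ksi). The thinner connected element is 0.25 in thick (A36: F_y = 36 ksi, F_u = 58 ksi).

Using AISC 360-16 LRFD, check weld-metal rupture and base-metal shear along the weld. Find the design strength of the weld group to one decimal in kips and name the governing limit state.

135.0 kips (base-metal shear governs)

Weld metal: throat = 0.707×0.5 = 0.3535 in, L = 2×12.5 = 25 in. φR_n = 0.75 × 0.6 × 70 × 0.3535 × 25 = 278.4 kips.
Base metal shear (0.25 in plate): yield φR_n = 1.0×0.6×36×0.25×25 = 135.0 kips; rupture φR_n = 0.75×0.6×58×0.25×25 = 163.1 kips; take 135.0 kips (yield).
Governing: min(278.4, 135.0) = 135.0 kips → base-metal shear.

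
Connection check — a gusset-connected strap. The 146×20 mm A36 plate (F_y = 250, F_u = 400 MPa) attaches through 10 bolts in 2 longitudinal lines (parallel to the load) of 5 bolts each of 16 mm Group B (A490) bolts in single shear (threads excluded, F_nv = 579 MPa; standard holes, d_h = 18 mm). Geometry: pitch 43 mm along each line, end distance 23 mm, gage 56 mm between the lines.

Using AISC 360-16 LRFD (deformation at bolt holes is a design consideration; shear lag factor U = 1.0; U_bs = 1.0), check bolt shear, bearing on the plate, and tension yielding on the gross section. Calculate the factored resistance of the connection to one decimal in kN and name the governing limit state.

Bolt shear: A_b = π(16)²/4 = 201.06 mm². φR_n = 0.75 × 579 × 201.06 × 10 × 1 = 873.1 kN.
Bearing (20 mm plate, F_u = 400 MPa): end bolts L_c = 23 − 18/2 = 14, R_n = min(1.2×14×20×400, 2.4×16×20×400) = 134.4 kN/bolt; interior L_c = 43 − 18 = 25, R_n = 240 kN/bolt. φR_n = 0.75 × (2×134.4 + 8×240) = 1641.6 kN.
Tension yield (gross): A_g = 146×20 = 2920 mm². φR_n = 0.90 × 250 × 2920 = 657.0 kN.
Governing: min(873.1, 1641.6, 657.0) = 657.0 kN → gross-section yield.

657.0 kN (gross-section yield governs)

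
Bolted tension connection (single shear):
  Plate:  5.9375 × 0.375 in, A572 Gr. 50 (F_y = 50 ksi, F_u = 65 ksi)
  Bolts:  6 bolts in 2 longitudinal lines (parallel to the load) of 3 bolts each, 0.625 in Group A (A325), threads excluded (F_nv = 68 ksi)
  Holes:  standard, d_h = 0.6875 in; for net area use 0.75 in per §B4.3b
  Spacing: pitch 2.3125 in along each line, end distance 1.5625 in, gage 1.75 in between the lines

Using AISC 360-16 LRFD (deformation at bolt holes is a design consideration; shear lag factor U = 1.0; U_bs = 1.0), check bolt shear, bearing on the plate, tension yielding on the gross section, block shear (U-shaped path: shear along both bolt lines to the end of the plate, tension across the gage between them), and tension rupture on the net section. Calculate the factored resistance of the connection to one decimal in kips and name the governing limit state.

Bolt shear: A_b = π(0.625)²/4 = 0.3068 in². φR_n = 0.75 × 68 × 0.3068 × 6 × 1 = 93.9 kips.
Bearing (0.375 in plate, F_u = 65 ksi): end bolts L_c = 1.5625 − 0.6875/2 = 1.21875, R_n = min(1.2×1.21875×0.375×65, 2.4×0.625×0.375×65) = 35.648 kips/bolt; interior L_c = 2.3125 − 0.6875 = 1.625, R_n = 36.563 kips/bolt. φR_n = 0.75 × (2×35.648 + 4×36.563) = 163.2 kips.
Tension yield (gross): A_g = 5.9375×0.375 = 2.2266 in². φR_n = 0.90 × 50 × 2.2266 = 100.2 kips.
Block shear: shear path 2×[1.5625+2×2.3125] = 2×6.1875 in, A_gv = 4.6406, A_nv = 2×(6.1875 − 2.5×0.75)×0.375 = 3.2344 in²; tension across gage: (1.75 − 1×0.75)×0.375 = 0.375 in². R_n = min(0.6×65×3.2344, 0.6×50×4.6406) + 1.0×65×0.375 = min(126.14, 139.22) + 24.375 = 150.52 kips. φR_n = 0.75 × 150.52 = 112.9 kips.
Tension rupture (net): A_n = (5.9375 − 2×0.75)×0.375 = 1.6641 in² (U = 1.0, A_e = A_n). φR_n = 0.75 × 65 × 1.6641 = 81.1 kips.
Governing: min(93.9, 163.2, 100.2, 112.9, 81.1) = 81.1 kips → net-section rupture.

81.1 kips (net-section rupture governs)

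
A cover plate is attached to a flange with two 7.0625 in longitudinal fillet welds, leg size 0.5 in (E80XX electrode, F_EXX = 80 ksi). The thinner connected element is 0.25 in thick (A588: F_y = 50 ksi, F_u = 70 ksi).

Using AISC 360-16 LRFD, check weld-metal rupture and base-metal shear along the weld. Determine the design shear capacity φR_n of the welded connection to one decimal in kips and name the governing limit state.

105.9 kips (base-metal shear governs)

Weld metal: throat = 0.707×0.5 = 0.3535 in, L = 2×7.0625 = 14.125 in. φR_n = 0.75 × 0.6 × 80 × 0.3535 × 14.125 = 179.8 kips.
Base metal shear (0.25 in plate): yield φR_n = 1.0×0.6×50×0.25×14.125 = 105.9 kips; rupture φR_n = 0.75×0.6×70×0.25×14.125 = 111.2 kips; take 105.9 kips (yield).
Governing: min(179.8, 105.9) = 105.9 kips → base-metal shear.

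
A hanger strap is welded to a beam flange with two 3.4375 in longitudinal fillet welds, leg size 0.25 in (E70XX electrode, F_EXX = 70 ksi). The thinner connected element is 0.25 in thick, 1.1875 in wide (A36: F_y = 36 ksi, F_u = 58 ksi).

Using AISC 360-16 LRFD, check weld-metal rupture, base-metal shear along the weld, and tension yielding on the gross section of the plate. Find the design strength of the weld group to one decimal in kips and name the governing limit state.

9.6 kips (gross-section yield governs)

Weld metal: throat = 0.707×0.25 = 0.17675 in, L = 2×3.4375 = 6.875 in. φR_n = 0.75 × 0.6 × 70 × 0.17675 × 6.875 = 38.3 kips.
Base metal shear (0.25 in plate): yield φR_n = 1.0×0.6×36×0.25×6.875 = 37.1 kips; rupture φR_n = 0.75×0.6×58×0.25×6.875 = 44.9 kips; take 37.1 kips (yield).
Tension yield (gross): A_g = 1.1875×0.25 = 0.29688 in². φR_n = 0.90 × 36 × 0.29688 = 9.6 kips.
Governing: min(38.3, 37.1, 9.6) = 9.6 kips → gross-section yield.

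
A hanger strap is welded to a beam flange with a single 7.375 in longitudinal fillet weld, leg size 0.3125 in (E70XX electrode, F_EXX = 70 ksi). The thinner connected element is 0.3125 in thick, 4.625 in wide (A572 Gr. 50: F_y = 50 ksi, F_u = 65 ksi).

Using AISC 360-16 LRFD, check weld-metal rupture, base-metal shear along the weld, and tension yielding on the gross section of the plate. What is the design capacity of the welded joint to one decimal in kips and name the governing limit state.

Weld metal: throat = 0.707×0.3125 = 0.22094 in, L = 7.375 in. φR_n = 0.75 × 0.6 × 70 × 0.22094 × 7.375 = 51.3 kips.
Base metal shear (0.3125 in plate): yield φR_n = 1.0×0.6×50×0.3125×7.375 = 69.1 kips; rupture φR_n = 0.75×0.6×65×0.3125×7.375 = 67.4 kips; take 67.4 kips (rupture).
Tension yield (gross): A_g = 4.625×0.3125 = 1.4453 in². φR_n = 0.90 × 50 × 1.4453 = 65.0 kips.
Governing: min(51.3, 67.4, 65.0) = 51.3 kips → weld metal.

51.3 kips (weld metal governs)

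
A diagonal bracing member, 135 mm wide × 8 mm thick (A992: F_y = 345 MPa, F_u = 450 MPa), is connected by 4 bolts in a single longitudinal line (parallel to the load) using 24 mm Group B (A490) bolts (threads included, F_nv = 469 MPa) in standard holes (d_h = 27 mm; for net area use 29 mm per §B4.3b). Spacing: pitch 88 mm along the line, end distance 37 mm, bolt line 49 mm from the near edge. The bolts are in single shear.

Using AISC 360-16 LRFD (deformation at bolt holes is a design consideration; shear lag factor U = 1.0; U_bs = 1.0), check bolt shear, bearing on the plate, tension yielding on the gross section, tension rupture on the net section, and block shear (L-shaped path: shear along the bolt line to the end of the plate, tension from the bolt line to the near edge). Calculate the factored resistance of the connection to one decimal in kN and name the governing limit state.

286.2 kN (net-section rupture governs)

Bolt shear: A_b = π(24)²/4 = 452.39 mm². φR_n = 0.75 × 469 × 452.39 × 4 × 1 = 636.5 kN.
Bearing (8 mm plate, F_u = 450 MPa): end bolts L_c = 37 − 27/2 = 23.5, R_n = min(1.2×23.5×8×450, 2.4×24×8×450) = 101.52 kN/bolt; interior L_c = 88 − 27 = 61, R_n = 207.36 kN/bolt. φR_n = 0.75 × (1×101.52 + 3×207.36) = 542.7 kN.
Tension yield (gross): A_g = 135×8 = 1080 mm². φR_n = 0.90 × 345 × 1080 = 335.3 kN.
Tension rupture (net): A_n = (135 − 1×29)×8 = 848 mm² (U = 1.0, A_e = A_n). φR_n = 0.75 × 450 × 848 = 286.2 kN.
Block shear: shear path 1×[37+3×88] = 1×301 mm, A_gv = 2408, A_nv = 1×(301 − 3.5×29)×8 = 1596 mm²; tension to near edge: (49 − 0.5×29)×8 = 276 mm². R_n = min(0.6×450×1596, 0.6×345×2408) + 1.0×450×276 = min(430.92, 498.46) + 124.2 = 555.12 kN. φR_n = 0.75 × 555.12 = 416.3 kN.
Governing: min(636.5, 542.7, 335.3, 286.2, 416.3) = 286.2 kN → net-section rupture.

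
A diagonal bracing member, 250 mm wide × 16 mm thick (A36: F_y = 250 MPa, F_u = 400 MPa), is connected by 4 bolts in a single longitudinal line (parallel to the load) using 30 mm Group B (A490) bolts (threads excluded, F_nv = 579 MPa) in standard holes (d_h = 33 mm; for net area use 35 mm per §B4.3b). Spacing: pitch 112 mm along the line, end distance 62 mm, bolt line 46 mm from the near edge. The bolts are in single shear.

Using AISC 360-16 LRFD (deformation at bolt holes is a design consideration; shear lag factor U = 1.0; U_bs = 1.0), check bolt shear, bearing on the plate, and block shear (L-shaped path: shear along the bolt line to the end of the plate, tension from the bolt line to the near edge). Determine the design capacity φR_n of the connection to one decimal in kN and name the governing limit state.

Bolt shear: A_b = π(30)²/4 = 706.86 mm². φR_n = 0.75 × 579 × 706.86 × 4 × 1 = 1227.8 kN.
Bearing (16 mm plate, F_u = 400 MPa): end bolts L_c = 62 − 33/2 = 45.5, R_n = min(1.2×45.5×16×400, 2.4×30×16×400) = 349.44 kN/bolt; interior L_c = 112 − 33 = 79, R_n = 460.8 kN/bolt. φR_n = 0.75 × (1×349.44 + 3×460.8) = 1298.9 kN.
Block shear: shear path 1×[62+3×112] = 1×398 mm, A_gv = 6368, A_nv = 1×(398 − 3.5×35)×16 = 4408 mm²; tension to near edge: (46 − 0.5×35)×16 = 456 mm². R_n = min(0.6×400×4408, 0.6×250×6368) + 1.0×400×456 = min(1057.9, 955.2) + 182.4 = 1137.6 kN. φR_n = 0.75 × 1137.6 = 853.2 kN.
Governing: min(1227.8, 1298.9, 853.2) = 853.2 kN → block shear.

853.2 kN (block shear governs)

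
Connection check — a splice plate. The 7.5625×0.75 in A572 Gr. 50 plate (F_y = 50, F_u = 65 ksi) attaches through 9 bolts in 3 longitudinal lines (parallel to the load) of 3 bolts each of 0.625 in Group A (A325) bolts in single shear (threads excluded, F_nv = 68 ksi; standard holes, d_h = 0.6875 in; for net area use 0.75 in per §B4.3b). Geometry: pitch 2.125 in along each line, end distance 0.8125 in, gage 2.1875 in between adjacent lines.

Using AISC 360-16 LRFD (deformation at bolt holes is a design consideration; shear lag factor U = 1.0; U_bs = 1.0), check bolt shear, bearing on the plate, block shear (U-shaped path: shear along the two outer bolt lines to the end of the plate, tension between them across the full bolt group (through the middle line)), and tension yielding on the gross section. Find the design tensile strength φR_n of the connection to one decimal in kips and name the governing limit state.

Bolt shear: A_b = π(0.625)²/4 = 0.3068 in². φR_n = 0.75 × 68 × 0.3068 × 9 × 1 = 140.8 kips.
Bearing (0.75 in plate, F_u = 65 ksi): end bolts L_c = 0.8125 − 0.6875/2 = 0.46875, R_n = min(1.2×0.46875×0.75×65, 2.4×0.625×0.75×65) = 27.422 kips/bolt; interior L_c = 2.125 − 0.6875 = 1.4375, R_n = 73.125 kips/bolt. φR_n = 0.75 × (3×27.422 + 6×73.125) = 390.8 kips.
Block shear: shear path 2×[0.8125+2×2.125] = 2×5.0625 in, A_gv = 7.5938, A_nv = 2×(5.0625 − 2.5×0.75)×0.75 = 4.7813 in²; tension across gage: (4.375 − 2×0.75)×0.75 = 2.1563 in². R_n = min(0.6×65×4.7813, 0.6×50×7.5938) + 1.0×65×2.1563 = min(186.47, 227.81) + 140.16 = 326.63 kips. φR_n = 0.75 × 326.63 = 245.0 kips.
Tension yield (gross): A_g = 7.5625×0.75 = 5.6719 in². φR_n = 0.90 × 50 × 5.6719 = 255.2 kips.
Governing: min(140.8, 390.8, 245.0, 255.2) = 140.8 kips → bolt shear.

140.8 kips (bolt shear governs)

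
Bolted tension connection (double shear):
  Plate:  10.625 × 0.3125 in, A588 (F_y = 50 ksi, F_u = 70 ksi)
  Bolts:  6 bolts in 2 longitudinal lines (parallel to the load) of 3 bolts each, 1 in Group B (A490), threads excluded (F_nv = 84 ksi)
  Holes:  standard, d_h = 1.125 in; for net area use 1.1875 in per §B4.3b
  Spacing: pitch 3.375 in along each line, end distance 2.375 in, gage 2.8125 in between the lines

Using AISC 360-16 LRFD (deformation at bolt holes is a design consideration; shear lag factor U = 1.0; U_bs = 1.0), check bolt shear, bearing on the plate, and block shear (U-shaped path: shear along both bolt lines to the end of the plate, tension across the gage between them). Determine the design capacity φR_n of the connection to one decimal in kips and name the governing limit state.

147.9 kips (block shear governs)

Bolt shear: A_b = π(1)²/4 = 0.7854 in². φR_n = 0.75 × 84 × 0.7854 × 6 × 2 = 593.8 kips.
Bearing (0.3125 in plate, F_u = 70 ksi): end bolts L_c = 2.375 − 1.125/2 = 1.8125, R_n = min(1.2×1.8125×0.3125×70, 2.4×1×0.3125×70) = 47.578 kips/bolt; interior L_c = 3.375 − 1.125 = 2.25, R_n = 52.5 kips/bolt. φR_n = 0.75 × (2×47.578 + 4×52.5) = 228.9 kips.
Block shear: shear path 2×[2.375+2×3.375] = 2×9.125 in, A_gv = 5.7031, A_nv = 2×(9.125 − 2.5×1.1875)×0.3125 = 3.8477 in²; tension across gage: (2.8125 − 1×1.1875)×0.3125 = 0.50781 in². R_n = min(0.6×70×3.8477, 0.6×50×5.7031) + 1.0×70×0.50781 = min(161.6, 171.09) + 35.547 = 197.15 kips. φR_n = 0.75 × 197.15 = 147.9 kips.
Governing: min(593.8, 228.9, 147.9) = 147.9 kips → block shear.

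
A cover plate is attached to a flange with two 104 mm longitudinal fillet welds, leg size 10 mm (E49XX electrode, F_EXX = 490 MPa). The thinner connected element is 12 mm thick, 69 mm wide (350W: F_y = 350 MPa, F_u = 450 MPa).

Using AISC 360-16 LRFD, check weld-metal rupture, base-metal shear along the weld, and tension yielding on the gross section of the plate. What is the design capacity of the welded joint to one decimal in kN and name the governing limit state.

Weld metal: throat = 0.707×10 = 7.07 mm, L = 2×104 = 208 mm. φR_n = 0.75 × 0.6 × 490 × 7.07 × 208 = 324.3 kN.
Base metal shear (12 mm plate): yield φR_n = 1.0×0.6×350×12×208 = 524.2 kN; rupture φR_n = 0.75×0.6×450×12×208 = 505.4 kN; take 505.4 kN (rupture).
Tension yield (gross): A_g = 69×12 = 828 mm². φR_n = 0.90 × 350 × 828 = 260.8 kN.
Governing: min(324.3, 505.4, 260.8) = 260.8 kN → gross-section yield.

260.8 kN (gross-section yield governs)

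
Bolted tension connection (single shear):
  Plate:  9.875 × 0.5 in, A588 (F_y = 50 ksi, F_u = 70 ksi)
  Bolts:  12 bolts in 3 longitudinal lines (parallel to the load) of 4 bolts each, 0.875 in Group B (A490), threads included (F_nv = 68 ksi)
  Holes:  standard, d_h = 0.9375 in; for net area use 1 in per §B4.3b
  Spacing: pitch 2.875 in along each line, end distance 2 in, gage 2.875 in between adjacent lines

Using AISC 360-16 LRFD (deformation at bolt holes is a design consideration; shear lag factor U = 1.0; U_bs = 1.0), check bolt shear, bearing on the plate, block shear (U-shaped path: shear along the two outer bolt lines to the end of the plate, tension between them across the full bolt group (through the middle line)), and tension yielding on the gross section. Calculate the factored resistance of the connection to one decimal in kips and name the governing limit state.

222.2 kips (gross-section yield governs)

Bolt shear: A_b = π(0.875)²/4 = 0.60132 in². φR_n = 0.75 × 68 × 0.60132 × 12 × 1 = 368.0 kips.
Bearing (0.5 in plate, F_u = 70 ksi): end bolts L_c = 2 − 0.9375/2 = 1.53125, R_n = min(1.2×1.53125×0.5×70, 2.4×0.875×0.5×70) = 64.313 kips/bolt; interior L_c = 2.875 − 0.9375 = 1.9375, R_n = 73.5 kips/bolt. φR_n = 0.75 × (3×64.313 + 9×73.5) = 640.8 kips.
Block shear: shear path 2×[2+3×2.875] = 2×10.625 in, A_gv = 10.625, A_nv = 2×(10.625 − 3.5×1)×0.5 = 7.125 in²; tension across gage: (5.75 − 2×1)×0.5 = 1.875 in². R_n = min(0.6×70×7.125, 0.6×50×10.625) + 1.0×70×1.875 = min(299.25, 318.75) + 131.25 = 430.5 kips. φR_n = 0.75 × 430.5 = 322.9 kips.
Tension yield (gross): A_g = 9.875×0.5 = 4.9375 in². φR_n = 0.90 × 50 × 4.9375 = 222.2 kips.
Governing: min(368.0, 640.8, 322.9, 222.2) = 222.2 kips → gross-section yield.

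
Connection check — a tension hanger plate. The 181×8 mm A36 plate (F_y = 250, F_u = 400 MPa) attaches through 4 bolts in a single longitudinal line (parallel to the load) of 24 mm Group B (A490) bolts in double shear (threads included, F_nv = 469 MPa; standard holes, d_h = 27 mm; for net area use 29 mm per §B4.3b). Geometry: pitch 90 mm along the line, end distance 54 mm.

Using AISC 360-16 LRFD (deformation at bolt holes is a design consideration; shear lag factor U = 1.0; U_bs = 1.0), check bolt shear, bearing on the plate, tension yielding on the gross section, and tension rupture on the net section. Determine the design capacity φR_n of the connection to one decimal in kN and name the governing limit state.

Bolt shear: A_b = π(24)²/4 = 452.39 mm². φR_n = 0.75 × 469 × 452.39 × 4 × 2 = 1273.0 kN.
Bearing (8 mm plate, F_u = 400 MPa): end bolts L_c = 54 − 27/2 = 40.5, R_n = min(1.2×40.5×8×400, 2.4×24×8×400) = 155.52 kN/bolt; interior L_c = 90 − 27 = 63, R_n = 184.32 kN/bolt. φR_n = 0.75 × (1×155.52 + 3×184.32) = 531.4 kN.
Tension yield (gross): A_g = 181×8 = 1448 mm². φR_n = 0.90 × 250 × 1448 = 325.8 kN.
Tension rupture (net): A_n = (181 − 1×29)×8 = 1216 mm² (U = 1.0, A_e = A_n). φR_n = 0.75 × 400 × 1216 = 364.8 kN.
Governing: min(1273.0, 531.4, 325.8, 364.8) = 325.8 kN → gross-section yield.

325.8 kN (gross-section yield governs)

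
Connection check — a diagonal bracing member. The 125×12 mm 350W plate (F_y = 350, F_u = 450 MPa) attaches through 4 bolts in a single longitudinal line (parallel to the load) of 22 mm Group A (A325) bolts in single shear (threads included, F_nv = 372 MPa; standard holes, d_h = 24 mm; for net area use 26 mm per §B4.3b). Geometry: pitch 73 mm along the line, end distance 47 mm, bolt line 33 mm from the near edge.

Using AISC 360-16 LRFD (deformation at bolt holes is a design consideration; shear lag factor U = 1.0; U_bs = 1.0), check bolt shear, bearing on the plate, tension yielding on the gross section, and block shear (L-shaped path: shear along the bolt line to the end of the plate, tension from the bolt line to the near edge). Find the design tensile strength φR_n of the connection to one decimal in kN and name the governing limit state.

424.2 kN (bolt shear governs)

Bolt shear: A_b = π(22)²/4 = 380.13 mm². φR_n = 0.75 × 372 × 380.13 × 4 × 1 = 424.2 kN.
Bearing (12 mm plate, F_u = 450 MPa): end bolts L_c = 47 − 24/2 = 35, R_n = min(1.2×35×12×450, 2.4×22×12×450) = 226.8 kN/bolt; interior L_c = 73 − 24 = 49, R_n = 285.12 kN/bolt. φR_n = 0.75 × (1×226.8 + 3×285.12) = 811.6 kN.
Tension yield (gross): A_g = 125×12 = 1500 mm². φR_n = 0.90 × 350 × 1500 = 472.5 kN.
Block shear: shear path 1×[47+3×73] = 1×266 mm, A_gv = 3192, A_nv = 1×(266 − 3.5×26)×12 = 2100 mm²; tension to near edge: (33 − 0.5×26)×12 = 240 mm². R_n = min(0.6×450×2100, 0.6×350×3192) + 1.0×450×240 = min(567, 670.32) + 108 = 675 kN. φR_n = 0.75 × 675 = 506.3 kN.
Governing: min(424.2, 811.6, 472.5, 506.3) = 424.2 kN → bolt shear.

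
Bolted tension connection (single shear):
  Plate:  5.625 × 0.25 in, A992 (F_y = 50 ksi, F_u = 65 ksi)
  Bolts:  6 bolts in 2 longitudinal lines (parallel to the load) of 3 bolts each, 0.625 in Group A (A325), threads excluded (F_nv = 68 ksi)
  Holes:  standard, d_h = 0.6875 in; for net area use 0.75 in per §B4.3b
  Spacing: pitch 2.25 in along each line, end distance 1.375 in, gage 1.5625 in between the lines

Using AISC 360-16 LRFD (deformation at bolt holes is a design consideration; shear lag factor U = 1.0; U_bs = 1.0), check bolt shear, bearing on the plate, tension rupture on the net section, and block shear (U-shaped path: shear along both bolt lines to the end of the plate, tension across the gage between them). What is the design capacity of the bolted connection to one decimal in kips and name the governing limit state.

Bolt shear: A_b = π(0.625)²/4 = 0.3068 in². φR_n = 0.75 × 68 × 0.3068 × 6 × 1 = 93.9 kips.
Bearing (0.25 in plate, F_u = 65 ksi): end bolts L_c = 1.375 − 0.6875/2 = 1.03125, R_n = min(1.2×1.03125×0.25×65, 2.4×0.625×0.25×65) = 20.109 kips/bolt; interior L_c = 2.25 − 0.6875 = 1.5625, R_n = 24.375 kips/bolt. φR_n = 0.75 × (2×20.109 + 4×24.375) = 103.3 kips.
Tension rupture (net): A_n = (5.625 − 2×0.75)×0.25 = 1.0313 in² (U = 1.0, A_e = A_n). φR_n = 0.75 × 65 × 1.0313 = 50.3 kips.
Block shear: shear path 2×[1.375+2×2.25] = 2×5.875 in, A_gv = 2.9375, A_nv = 2×(5.875 − 2.5×0.75)×0.25 = 2 in²; tension across gage: (1.5625 − 1×0.75)×0.25 = 0.20313 in². R_n = min(0.6×65×2, 0.6×50×2.9375) + 1.0×65×0.20313 = min(78, 88.125) + 13.203 = 91.203 kips. φR_n = 0.75 × 91.203 = 68.4 kips.
Governing: min(93.9, 103.3, 50.3, 68.4) = 50.3 kips → net-section rupture.

50.3 kips (net-section rupture governs)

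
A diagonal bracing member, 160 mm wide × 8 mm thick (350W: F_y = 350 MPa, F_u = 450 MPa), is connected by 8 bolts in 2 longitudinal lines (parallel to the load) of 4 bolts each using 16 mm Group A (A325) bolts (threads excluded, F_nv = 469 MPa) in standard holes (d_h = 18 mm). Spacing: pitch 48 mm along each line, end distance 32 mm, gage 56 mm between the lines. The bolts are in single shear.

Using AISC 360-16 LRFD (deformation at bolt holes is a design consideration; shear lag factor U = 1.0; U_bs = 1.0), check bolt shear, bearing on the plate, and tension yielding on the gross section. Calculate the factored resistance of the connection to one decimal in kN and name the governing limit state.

Bolt shear: A_b = π(16)²/4 = 201.06 mm². φR_n = 0.75 × 469 × 201.06 × 8 × 1 = 565.8 kN.
Bearing (8 mm plate, F_u = 450 MPa): end bolts L_c = 32 − 18/2 = 23, R_n = min(1.2×23×8×450, 2.4×16×8×450) = 99.36 kN/bolt; interior L_c = 48 − 18 = 30, R_n = 129.6 kN/bolt. φR_n = 0.75 × (2×99.36 + 6×129.6) = 732.2 kN.
Tension yield (gross): A_g = 160×8 = 1280 mm². φR_n = 0.90 × 350 × 1280 = 403.2 kN.
Governing: min(565.8, 732.2, 403.2) = 403.2 kN → gross-section yield.

403.2 kN (gross-section yield governs)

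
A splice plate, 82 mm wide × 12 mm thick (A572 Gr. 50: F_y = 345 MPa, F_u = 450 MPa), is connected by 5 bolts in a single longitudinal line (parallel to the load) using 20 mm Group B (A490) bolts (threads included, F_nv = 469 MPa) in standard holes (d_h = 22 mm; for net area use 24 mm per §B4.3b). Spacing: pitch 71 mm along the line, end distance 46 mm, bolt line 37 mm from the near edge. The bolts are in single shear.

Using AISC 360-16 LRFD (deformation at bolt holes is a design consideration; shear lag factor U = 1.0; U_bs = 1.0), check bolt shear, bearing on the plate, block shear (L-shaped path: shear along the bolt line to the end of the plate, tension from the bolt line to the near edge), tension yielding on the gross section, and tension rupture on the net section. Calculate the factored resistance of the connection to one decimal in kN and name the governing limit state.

Bolt shear: A_b = π(20)²/4 = 314.16 mm². φR_n = 0.75 × 469 × 314.16 × 5 × 1 = 552.5 kN.
Bearing (12 mm plate, F_u = 450 MPa): end bolts L_c = 46 − 22/2 = 35, R_n = min(1.2×35×12×450, 2.4×20×12×450) = 226.8 kN/bolt; interior L_c = 71 − 22 = 49, R_n = 259.2 kN/bolt. φR_n = 0.75 × (1×226.8 + 4×259.2) = 947.7 kN.
Block shear: shear path 1×[46+4×71] = 1×330 mm, A_gv = 3960, A_nv = 1×(330 − 4.5×24)×12 = 2664 mm²; tension to near edge: (37 − 0.5×24)×12 = 300 mm². R_n = min(0.6×450×2664, 0.6×345×3960) + 1.0×450×300 = min(719.28, 819.72) + 135 = 854.28 kN. φR_n = 0.75 × 854.28 = 640.7 kN.
Tension yield (gross): A_g = 82×12 = 984 mm². φR_n = 0.90 × 345 × 984 = 305.5 kN.
Tension rupture (net): A_n = (82 − 1×24)×12 = 696 mm² (U = 1.0, A_e = A_n). φR_n = 0.75 × 450 × 696 = 234.9 kN.
Governing: min(552.5, 947.7, 640.7, 305.5, 234.9) = 234.9 kN → net-section rupture.

234.9 kN (net-section rupture governs)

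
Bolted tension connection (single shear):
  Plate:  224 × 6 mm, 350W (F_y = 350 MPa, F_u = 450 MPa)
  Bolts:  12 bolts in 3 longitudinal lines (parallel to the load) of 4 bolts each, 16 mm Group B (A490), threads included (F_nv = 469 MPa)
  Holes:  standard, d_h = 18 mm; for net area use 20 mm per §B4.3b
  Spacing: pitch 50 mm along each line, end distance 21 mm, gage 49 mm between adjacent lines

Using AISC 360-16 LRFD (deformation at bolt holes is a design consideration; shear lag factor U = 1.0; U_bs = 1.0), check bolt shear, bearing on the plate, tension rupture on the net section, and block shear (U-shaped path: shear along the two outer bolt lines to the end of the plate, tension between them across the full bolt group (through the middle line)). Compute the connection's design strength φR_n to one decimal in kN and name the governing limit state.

Bolt shear: A_b = π(16)²/4 = 201.06 mm². φR_n = 0.75 × 469 × 201.06 × 12 × 1 = 848.7 kN.
Bearing (6 mm plate, F_u = 450 MPa): end bolts L_c = 21 − 18/2 = 12, R_n = min(1.2×12×6×450, 2.4×16×6×450) = 38.88 kN/bolt; interior L_c = 50 − 18 = 32, R_n = 103.68 kN/bolt. φR_n = 0.75 × (3×38.88 + 9×103.68) = 787.3 kN.
Tension rupture (net): A_n = (224 − 3×20)×6 = 984 mm² (U = 1.0, A_e = A_n). φR_n = 0.75 × 450 × 984 = 332.1 kN.
Block shear: shear path 2×[21+3×50] = 2×171 mm, A_gv = 2052, A_nv = 2×(171 − 3.5×20)×6 = 1212 mm²; tension across gage: (98 − 2×20)×6 = 348 mm². R_n = min(0.6×450×1212, 0.6×350×2052) + 1.0×450×348 = min(327.24, 430.92) + 156.6 = 483.84 kN. φR_n = 0.75 × 483.84 = 362.9 kN.
Governing: min(848.7, 787.3, 332.1, 362.9) = 332.1 kN → net-section rupture.

332.1 kN (net-section rupture governs)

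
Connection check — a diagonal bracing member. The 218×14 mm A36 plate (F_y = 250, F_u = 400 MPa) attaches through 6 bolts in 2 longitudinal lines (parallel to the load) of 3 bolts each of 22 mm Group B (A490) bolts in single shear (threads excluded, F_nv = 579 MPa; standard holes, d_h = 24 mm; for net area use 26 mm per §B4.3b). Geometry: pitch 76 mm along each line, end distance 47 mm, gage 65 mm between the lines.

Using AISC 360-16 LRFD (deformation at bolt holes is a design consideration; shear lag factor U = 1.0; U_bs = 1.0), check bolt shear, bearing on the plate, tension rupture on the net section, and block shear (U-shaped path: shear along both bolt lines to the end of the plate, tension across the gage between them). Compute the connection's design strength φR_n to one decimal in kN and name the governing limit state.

Bolt shear: A_b = π(22)²/4 = 380.13 mm². φR_n = 0.75 × 579 × 380.13 × 6 × 1 = 990.4 kN.
Bearing (14 mm plate, F_u = 400 MPa): end bolts L_c = 47 − 24/2 = 35, R_n = min(1.2×35×14×400, 2.4×22×14×400) = 235.2 kN/bolt; interior L_c = 76 − 24 = 52, R_n = 295.68 kN/bolt. φR_n = 0.75 × (2×235.2 + 4×295.68) = 1239.8 kN.
Tension rupture (net): A_n = (218 − 2×26)×14 = 2324 mm² (U = 1.0, A_e = A_n). φR_n = 0.75 × 400 × 2324 = 697.2 kN.
Block shear: shear path 2×[47+2×76] = 2×199 mm, A_gv = 5572, A_nv = 2×(199 − 2.5×26)×14 = 3752 mm²; tension across gage: (65 − 1×26)×14 = 546 mm². R_n = min(0.6×400×3752, 0.6×250×5572) + 1.0×400×546 = min(900.48, 835.8) + 218.4 = 1054.2 kN. φR_n = 0.75 × 1054.2 = 790.7 kN.
Governing: min(990.4, 1239.8, 697.2, 790.7) = 697.2 kN → net-section rupture.

697.2 kN (net-section rupture governs)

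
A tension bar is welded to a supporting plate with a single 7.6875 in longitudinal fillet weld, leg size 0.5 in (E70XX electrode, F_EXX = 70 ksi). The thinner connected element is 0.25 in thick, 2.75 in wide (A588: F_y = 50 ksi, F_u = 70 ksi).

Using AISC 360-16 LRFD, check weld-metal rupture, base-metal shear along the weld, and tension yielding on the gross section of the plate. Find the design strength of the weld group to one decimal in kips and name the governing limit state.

30.9 kips (gross-section yield governs)

Weld metal: throat = 0.707×0.5 = 0.3535 in, L = 7.6875 in. φR_n = 0.75 × 0.6 × 70 × 0.3535 × 7.6875 = 85.6 kips.
Base metal shear (0.25 in plate): yield φR_n = 1.0×0.6×50×0.25×7.6875 = 57.7 kips; rupture φR_n = 0.75×0.6×70×0.25×7.6875 = 60.5 kips; take 57.7 kips (yield).
Tension yield (gross): A_g = 2.75×0.25 = 0.6875 in². φR_n = 0.90 × 50 × 0.6875 = 30.9 kips.
Governing: min(85.6, 57.7, 30.9) = 30.9 kips → gross-section yield.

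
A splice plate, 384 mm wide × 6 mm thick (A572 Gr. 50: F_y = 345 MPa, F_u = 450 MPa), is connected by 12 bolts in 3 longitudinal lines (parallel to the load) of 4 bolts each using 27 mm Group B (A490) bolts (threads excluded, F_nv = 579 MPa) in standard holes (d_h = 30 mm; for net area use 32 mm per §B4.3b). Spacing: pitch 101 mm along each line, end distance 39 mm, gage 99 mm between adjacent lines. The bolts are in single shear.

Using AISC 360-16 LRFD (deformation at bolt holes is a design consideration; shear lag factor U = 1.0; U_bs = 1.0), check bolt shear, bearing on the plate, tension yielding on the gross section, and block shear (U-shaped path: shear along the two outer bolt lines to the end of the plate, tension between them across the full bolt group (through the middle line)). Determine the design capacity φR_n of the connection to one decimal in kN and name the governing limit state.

Bolt shear: A_b = π(27)²/4 = 572.56 mm². φR_n = 0.75 × 579 × 572.56 × 12 × 1 = 2983.6 kN.
Bearing (6 mm plate, F_u = 450 MPa): end bolts L_c = 39 − 30/2 = 24, R_n = min(1.2×24×6×450, 2.4×27×6×450) = 77.76 kN/bolt; interior L_c = 101 − 30 = 71, R_n = 174.96 kN/bolt. φR_n = 0.75 × (3×77.76 + 9×174.96) = 1355.9 kN.
Tension yield (gross): A_g = 384×6 = 2304 mm². φR_n = 0.90 × 345 × 2304 = 715.4 kN.
Block shear: shear path 2×[39+3×101] = 2×342 mm, A_gv = 4104, A_nv = 2×(342 − 3.5×32)×6 = 2760 mm²; tension across gage: (198 − 2×32)×6 = 804 mm². R_n = min(0.6×450×2760, 0.6×345×4104) + 1.0×450×804 = min(745.2, 849.53) + 361.8 = 1107 kN. φR_n = 0.75 × 1107 = 830.3 kN.
Governing: min(2983.6, 1355.9, 715.4, 830.3) = 715.4 kN → gross-section yield.

715.4 kN (gross-section yield governs)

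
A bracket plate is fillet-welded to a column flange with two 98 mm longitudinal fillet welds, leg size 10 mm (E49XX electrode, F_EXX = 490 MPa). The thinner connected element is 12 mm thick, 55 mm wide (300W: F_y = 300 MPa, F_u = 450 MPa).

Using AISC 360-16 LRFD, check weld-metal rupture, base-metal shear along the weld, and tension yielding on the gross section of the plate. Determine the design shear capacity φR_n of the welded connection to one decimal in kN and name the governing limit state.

Weld metal: throat = 0.707×10 = 7.07 mm, L = 2×98 = 196 mm. φR_n = 0.75 × 0.6 × 490 × 7.07 × 196 = 305.6 kN.
Base metal shear (12 mm plate): yield φR_n = 1.0×0.6×300×12×196 = 423.4 kN; rupture φR_n = 0.75×0.6×450×12×196 = 476.3 kN; take 423.4 kN (yield).
Tension yield (gross): A_g = 55×12 = 660 mm². φR_n = 0.90 × 300 × 660 = 178.2 kN.
Governing: min(305.6, 423.4, 178.2) = 178.2 kN → gross-section yield.

178.2 kN (gross-section yield governs)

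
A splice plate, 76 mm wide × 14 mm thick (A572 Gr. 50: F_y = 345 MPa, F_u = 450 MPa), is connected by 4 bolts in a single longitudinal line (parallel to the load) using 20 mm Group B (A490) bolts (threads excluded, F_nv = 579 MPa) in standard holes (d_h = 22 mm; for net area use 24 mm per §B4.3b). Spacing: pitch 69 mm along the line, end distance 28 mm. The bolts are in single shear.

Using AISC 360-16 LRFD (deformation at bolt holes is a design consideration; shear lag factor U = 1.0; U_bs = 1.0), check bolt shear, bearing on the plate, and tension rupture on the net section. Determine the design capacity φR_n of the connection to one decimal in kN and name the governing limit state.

245.7 kN (net-section rupture governs)

Bolt shear: A_b = π(20)²/4 = 314.16 mm². φR_n = 0.75 × 579 × 314.16 × 4 × 1 = 545.7 kN.
Bearing (14 mm plate, F_u = 450 MPa): end bolts L_c = 28 − 22/2 = 17, R_n = min(1.2×17×14×450, 2.4×20×14×450) = 128.52 kN/bolt; interior L_c = 69 − 22 = 47, R_n = 302.4 kN/bolt. φR_n = 0.75 × (1×128.52 + 3×302.4) = 776.8 kN.
Tension rupture (net): A_n = (76 − 1×24)×14 = 728 mm² (U = 1.0, A_e = A_n). φR_n = 0.75 × 450 × 728 = 245.7 kN.
Governing: min(545.7, 776.8, 245.7) = 245.7 kN → net-section rupture.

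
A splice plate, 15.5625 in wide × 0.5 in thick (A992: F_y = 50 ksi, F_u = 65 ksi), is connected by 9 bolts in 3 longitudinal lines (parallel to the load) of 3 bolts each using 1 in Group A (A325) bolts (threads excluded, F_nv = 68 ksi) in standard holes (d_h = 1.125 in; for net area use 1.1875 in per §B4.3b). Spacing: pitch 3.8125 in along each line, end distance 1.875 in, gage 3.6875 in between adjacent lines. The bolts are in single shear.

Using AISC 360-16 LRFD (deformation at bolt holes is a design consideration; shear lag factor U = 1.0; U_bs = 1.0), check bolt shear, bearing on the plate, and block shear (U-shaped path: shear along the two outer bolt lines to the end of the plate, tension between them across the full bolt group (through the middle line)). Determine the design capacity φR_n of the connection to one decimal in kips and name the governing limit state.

312.9 kips (block shear governs)

Bolt shear: A_b = π(1)²/4 = 0.7854 in². φR_n = 0.75 × 68 × 0.7854 × 9 × 1 = 360.5 kips.
Bearing (0.5 in plate, F_u = 65 ksi): end bolts L_c = 1.875 − 1.125/2 = 1.3125, R_n = min(1.2×1.3125×0.5×65, 2.4×1×0.5×65) = 51.188 kips/bolt; interior L_c = 3.8125 − 1.125 = 2.6875, R_n = 78 kips/bolt. φR_n = 0.75 × (3×51.188 + 6×78) = 466.2 kips.
Block shear: shear path 2×[1.875+2×3.8125] = 2×9.5 in, A_gv = 9.5, A_nv = 2×(9.5 − 2.5×1.1875)×0.5 = 6.5313 in²; tension across gage: (7.375 − 2×1.1875)×0.5 = 2.5 in². R_n = min(0.6×65×6.5313, 0.6×50×9.5) + 1.0×65×2.5 = min(254.72, 285) + 162.5 = 417.22 kips. φR_n = 0.75 × 417.22 = 312.9 kips.
Governing: min(360.5, 466.2, 312.9) = 312.9 kips → block shear.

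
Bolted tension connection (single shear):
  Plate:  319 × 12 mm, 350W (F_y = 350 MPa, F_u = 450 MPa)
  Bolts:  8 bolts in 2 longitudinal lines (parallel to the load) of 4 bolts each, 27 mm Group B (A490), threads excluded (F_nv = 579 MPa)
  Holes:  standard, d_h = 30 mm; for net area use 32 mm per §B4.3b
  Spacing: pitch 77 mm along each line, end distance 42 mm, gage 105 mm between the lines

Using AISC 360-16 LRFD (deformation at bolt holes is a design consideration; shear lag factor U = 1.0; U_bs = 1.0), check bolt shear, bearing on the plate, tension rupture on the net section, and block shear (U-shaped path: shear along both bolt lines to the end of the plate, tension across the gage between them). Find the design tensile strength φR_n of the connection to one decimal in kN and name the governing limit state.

Bolt shear: A_b = π(27)²/4 = 572.56 mm². φR_n = 0.75 × 579 × 572.56 × 8 × 1 = 1989.1 kN.
Bearing (12 mm plate, F_u = 450 MPa): end bolts L_c = 42 − 30/2 = 27, R_n = min(1.2×27×12×450, 2.4×27×12×450) = 174.96 kN/bolt; interior L_c = 77 − 30 = 47, R_n = 304.56 kN/bolt. φR_n = 0.75 × (2×174.96 + 6×304.56) = 1633.0 kN.
Tension rupture (net): A_n = (319 − 2×32)×12 = 3060 mm² (U = 1.0, A_e = A_n). φR_n = 0.75 × 450 × 3060 = 1032.8 kN.
Block shear: shear path 2×[42+3×77] = 2×273 mm, A_gv = 6552, A_nv = 2×(273 − 3.5×32)×12 = 3864 mm²; tension across gage: (105 − 1×32)×12 = 876 mm². R_n = min(0.6×450×3864, 0.6×350×6552) + 1.0×450×876 = min(1043.3, 1375.9) + 394.2 = 1437.5 kN. φR_n = 0.75 × 1437.5 = 1078.1 kN.
Governing: min(1989.1, 1633.0, 1032.8, 1078.1) = 1032.8 kN → net-section rupture.

1032.8 kN (net-section rupture governs)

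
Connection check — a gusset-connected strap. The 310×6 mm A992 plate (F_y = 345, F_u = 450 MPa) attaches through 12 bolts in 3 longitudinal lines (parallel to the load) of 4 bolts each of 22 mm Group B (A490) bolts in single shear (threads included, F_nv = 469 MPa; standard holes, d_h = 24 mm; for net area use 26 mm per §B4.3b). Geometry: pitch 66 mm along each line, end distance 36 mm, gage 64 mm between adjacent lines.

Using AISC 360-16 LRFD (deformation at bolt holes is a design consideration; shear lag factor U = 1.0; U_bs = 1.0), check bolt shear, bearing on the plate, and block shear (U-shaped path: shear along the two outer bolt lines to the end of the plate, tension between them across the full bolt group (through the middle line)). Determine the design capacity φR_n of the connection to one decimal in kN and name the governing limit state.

501.4 kN (block shear governs)

Bolt shear: A_b = π(22)²/4 = 380.13 mm². φR_n = 0.75 × 469 × 380.13 × 12 × 1 = 1604.5 kN.
Bearing (6 mm plate, F_u = 450 MPa): end bolts L_c = 36 − 24/2 = 24, R_n = min(1.2×24×6×450, 2.4×22×6×450) = 77.76 kN/bolt; interior L_c = 66 − 24 = 42, R_n = 136.08 kN/bolt. φR_n = 0.75 × (3×77.76 + 9×136.08) = 1093.5 kN.
Block shear: shear path 2×[36+3×66] = 2×234 mm, A_gv = 2808, A_nv = 2×(234 − 3.5×26)×6 = 1716 mm²; tension across gage: (128 − 2×26)×6 = 456 mm². R_n = min(0.6×450×1716, 0.6×345×2808) + 1.0×450×456 = min(463.32, 581.26) + 205.2 = 668.52 kN. φR_n = 0.75 × 668.52 = 501.4 kN.
Governing: min(1604.5, 1093.5, 501.4) = 501.4 kN → block shear.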